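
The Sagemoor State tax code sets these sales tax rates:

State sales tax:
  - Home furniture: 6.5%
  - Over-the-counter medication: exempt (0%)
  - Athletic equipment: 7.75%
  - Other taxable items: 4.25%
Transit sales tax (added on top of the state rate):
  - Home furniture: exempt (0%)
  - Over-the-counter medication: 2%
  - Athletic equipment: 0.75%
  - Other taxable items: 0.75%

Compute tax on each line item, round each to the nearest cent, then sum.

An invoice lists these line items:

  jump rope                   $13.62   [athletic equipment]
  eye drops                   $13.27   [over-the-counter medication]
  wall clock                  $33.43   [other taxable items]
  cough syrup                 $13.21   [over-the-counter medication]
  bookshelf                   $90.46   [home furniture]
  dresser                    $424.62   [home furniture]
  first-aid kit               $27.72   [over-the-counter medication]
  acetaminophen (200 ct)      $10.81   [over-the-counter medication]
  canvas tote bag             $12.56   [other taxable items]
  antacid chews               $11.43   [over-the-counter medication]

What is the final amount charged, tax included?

Jump rope $13.62: athletic equipment → 7.75% + 0.75% transit = 8.5% → $1.16
Eye drops $13.27: over-the-counter medication → 0% + 2% transit = 2% → $0.27
Wall clock $33.43: other taxable items → 4.25% + 0.75% transit = 5% → $1.67
Cough syrup $13.21: over-the-counter medication → 0% + 2% transit = 2% → $0.26
Bookshelf $90.46: home furniture → 6.5% + 0% transit = 6.5% → $5.88
Dresser $424.62: home furniture → 6.5% + 0% transit = 6.5% → $27.60
First-aid kit $27.72: over-the-counter medication → 0% + 2% transit = 2% → $0.55
Acetaminophen (200 ct) $10.81: over-the-counter medication → 0% + 2% transit = 2% → $0.22
Canvas tote bag $12.56: other taxable items → 4.25% + 0.75% transit = 5% → $0.63
Antacid chews $11.43: over-the-counter medication → 0% + 2% transit = 2% → $0.23
Subtotal = $651.13; tax = $38.47; total due = $689.60

$689.60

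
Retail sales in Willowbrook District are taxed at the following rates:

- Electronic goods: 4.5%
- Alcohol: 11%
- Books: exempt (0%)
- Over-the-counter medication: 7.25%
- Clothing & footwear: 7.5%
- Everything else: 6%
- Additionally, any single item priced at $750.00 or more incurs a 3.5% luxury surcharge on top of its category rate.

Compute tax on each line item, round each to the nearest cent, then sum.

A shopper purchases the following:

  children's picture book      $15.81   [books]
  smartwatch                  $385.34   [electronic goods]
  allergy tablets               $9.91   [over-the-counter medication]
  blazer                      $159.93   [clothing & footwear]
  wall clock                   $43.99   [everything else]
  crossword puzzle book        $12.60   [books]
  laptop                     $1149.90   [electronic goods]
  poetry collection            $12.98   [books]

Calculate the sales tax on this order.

$124.68

Children's picture book $15.81: books → 0% → $0.00
Smartwatch $385.34: electronic goods → 4.5% → $17.34
Allergy tablets $9.91: over-the-counter medication → 7.25% → $0.72
Blazer $159.93: clothing & footwear → 7.5% → $11.99
Wall clock $43.99: everything else → 6% → $2.64
Crossword puzzle book $12.60: books → 0% → $0.00
Laptop $1149.90: electronic goods → 4.5% + 3.5% surcharge = 8% → $91.99
Poetry collection $12.98: books → 0% → $0.00
Total tax = $17.34 + $0.72 + $11.99 + $2.64 + $91.99 = $124.68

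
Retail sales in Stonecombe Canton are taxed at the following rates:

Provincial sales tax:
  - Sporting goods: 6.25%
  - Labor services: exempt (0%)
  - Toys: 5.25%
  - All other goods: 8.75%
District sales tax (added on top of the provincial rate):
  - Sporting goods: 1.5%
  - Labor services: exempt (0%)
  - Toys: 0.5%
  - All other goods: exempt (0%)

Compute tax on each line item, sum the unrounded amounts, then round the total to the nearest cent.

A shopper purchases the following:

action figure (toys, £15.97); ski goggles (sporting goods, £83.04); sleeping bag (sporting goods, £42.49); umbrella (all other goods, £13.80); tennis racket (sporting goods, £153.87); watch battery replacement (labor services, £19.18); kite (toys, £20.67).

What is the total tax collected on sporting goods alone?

Ski goggles £83.04: sporting goods → 6.25% + 1.5% district = 7.75% → £6.4356
Sleeping bag £42.49: sporting goods → 6.25% + 1.5% district = 7.75% → £3.292975
Tennis racket £153.87: sporting goods → 6.25% + 1.5% district = 7.75% → £11.924925
Tax on sporting goods: unrounded sum = £21.6535 → £21.65

£21.65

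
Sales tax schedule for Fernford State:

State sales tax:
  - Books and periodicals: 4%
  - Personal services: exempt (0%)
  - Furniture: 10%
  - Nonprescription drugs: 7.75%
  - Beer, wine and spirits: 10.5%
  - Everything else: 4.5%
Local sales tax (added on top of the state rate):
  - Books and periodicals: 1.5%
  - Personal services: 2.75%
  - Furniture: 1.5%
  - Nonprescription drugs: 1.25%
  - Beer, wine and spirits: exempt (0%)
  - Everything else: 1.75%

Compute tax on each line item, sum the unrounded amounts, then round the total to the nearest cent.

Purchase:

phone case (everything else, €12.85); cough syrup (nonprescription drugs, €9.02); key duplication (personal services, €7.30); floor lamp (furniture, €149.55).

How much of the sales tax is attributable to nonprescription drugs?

€0.81

Cough syrup €9.02: nonprescription drugs → 7.75% + 1.25% local = 9% → €0.8118
Tax on nonprescription drugs: unrounded sum = €0.8118 → €0.81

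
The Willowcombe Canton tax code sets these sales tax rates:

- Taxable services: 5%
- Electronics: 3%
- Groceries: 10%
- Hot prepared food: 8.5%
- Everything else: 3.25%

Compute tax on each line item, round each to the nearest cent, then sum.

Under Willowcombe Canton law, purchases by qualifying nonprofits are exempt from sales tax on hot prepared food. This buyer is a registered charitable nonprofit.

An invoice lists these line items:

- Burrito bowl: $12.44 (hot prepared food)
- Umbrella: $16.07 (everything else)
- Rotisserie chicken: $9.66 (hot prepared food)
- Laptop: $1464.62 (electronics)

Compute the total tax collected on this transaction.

$44.46

Burrito bowl $12.44: hot prepared food, buyer-exempt → 0% → $0.00
Umbrella $16.07: everything else → 3.25% → $0.52
Rotisserie chicken $9.66: hot prepared food, buyer-exempt → 0% → $0.00
Laptop $1464.62: electronics → 3% → $43.94
Total tax = $0.52 + $43.94 = $44.46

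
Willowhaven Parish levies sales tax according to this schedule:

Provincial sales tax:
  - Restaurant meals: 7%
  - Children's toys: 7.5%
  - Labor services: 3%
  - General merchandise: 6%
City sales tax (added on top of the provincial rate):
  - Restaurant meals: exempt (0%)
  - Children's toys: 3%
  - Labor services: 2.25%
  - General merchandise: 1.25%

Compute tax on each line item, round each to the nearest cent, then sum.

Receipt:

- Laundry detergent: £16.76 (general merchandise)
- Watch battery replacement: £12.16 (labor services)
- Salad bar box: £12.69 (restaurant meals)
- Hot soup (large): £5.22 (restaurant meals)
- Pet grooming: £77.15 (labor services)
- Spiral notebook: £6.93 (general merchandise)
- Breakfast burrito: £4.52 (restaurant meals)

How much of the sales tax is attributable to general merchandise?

£1.72

Laundry detergent £16.76: general merchandise → 6% + 1.25% city = 7.25% → £1.22
Spiral notebook £6.93: general merchandise → 6% + 1.25% city = 7.25% → £0.50
Tax on general merchandise = £1.22 + £0.50 = £1.72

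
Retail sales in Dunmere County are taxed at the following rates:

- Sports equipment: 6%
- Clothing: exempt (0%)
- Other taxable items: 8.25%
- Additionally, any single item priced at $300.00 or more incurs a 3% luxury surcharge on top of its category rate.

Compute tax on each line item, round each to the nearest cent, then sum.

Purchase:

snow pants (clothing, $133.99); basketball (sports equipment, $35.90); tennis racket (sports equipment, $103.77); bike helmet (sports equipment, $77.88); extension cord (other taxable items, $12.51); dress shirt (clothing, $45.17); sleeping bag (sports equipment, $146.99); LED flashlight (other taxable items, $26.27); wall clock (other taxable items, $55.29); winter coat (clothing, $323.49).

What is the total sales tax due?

$39.33

Snow pants $133.99: clothing → 0% → $0.00
Basketball $35.90: sports equipment → 6% → $2.15
Tennis racket $103.77: sports equipment → 6% → $6.23
Bike helmet $77.88: sports equipment → 6% → $4.67
Extension cord $12.51: other taxable items → 8.25% → $1.03
Dress shirt $45.17: clothing → 0% → $0.00
Sleeping bag $146.99: sports equipment → 6% → $8.82
LED flashlight $26.27: other taxable items → 8.25% → $2.17
Wall clock $55.29: other taxable items → 8.25% → $4.56
Winter coat $323.49: clothing → 0% + 3% surcharge = 3% → $9.70
Total tax = $2.15 + $6.23 + $4.67 + $1.03 + $8.82 + $2.17 + $4.56 + $9.70 = $39.33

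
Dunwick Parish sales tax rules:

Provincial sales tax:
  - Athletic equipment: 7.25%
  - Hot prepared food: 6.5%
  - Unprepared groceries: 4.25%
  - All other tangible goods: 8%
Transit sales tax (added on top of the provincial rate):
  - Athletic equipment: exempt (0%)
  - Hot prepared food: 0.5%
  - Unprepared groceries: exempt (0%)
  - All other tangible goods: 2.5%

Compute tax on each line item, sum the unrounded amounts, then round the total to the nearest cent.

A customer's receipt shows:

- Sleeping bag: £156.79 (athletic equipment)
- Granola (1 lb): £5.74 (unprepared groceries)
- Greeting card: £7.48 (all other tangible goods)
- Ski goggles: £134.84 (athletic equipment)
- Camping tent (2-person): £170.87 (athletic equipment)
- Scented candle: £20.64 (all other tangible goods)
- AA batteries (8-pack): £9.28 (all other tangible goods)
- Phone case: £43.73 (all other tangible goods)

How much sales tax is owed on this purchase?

Sleeping bag £156.79: athletic equipment → 7.25% + 0% transit = 7.25% → £11.367275
Granola (1 lb) £5.74: unprepared groceries → 4.25% + 0% transit = 4.25% → £0.24395
Greeting card £7.48: all other tangible goods → 8% + 2.5% transit = 10.5% → £0.7854
Ski goggles £134.84: athletic equipment → 7.25% + 0% transit = 7.25% → £9.7759
Camping tent (2-person) £170.87: athletic equipment → 7.25% + 0% transit = 7.25% → £12.388075
Scented candle £20.64: all other tangible goods → 8% + 2.5% transit = 10.5% → £2.1672
AA batteries (8-pack) £9.28: all other tangible goods → 8% + 2.5% transit = 10.5% → £0.9744
Phone case £43.73: all other tangible goods → 8% + 2.5% transit = 10.5% → £4.59165
Unrounded tax sum = £42.29385 → £42.29

£42.29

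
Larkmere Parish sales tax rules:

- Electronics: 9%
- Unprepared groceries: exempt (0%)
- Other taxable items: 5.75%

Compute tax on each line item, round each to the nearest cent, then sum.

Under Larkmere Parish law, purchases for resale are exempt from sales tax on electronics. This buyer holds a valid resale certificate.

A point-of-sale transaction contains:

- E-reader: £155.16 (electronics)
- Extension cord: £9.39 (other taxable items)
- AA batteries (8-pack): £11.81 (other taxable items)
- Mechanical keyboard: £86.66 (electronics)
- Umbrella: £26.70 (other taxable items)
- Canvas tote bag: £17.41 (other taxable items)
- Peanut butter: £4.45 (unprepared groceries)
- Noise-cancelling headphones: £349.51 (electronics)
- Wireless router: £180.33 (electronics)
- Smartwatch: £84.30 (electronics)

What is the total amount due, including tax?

£929.48

E-reader £155.16: electronics, buyer-exempt → 0% → £0.00
Extension cord £9.39: other taxable items → 5.75% → £0.54
AA batteries (8-pack) £11.81: other taxable items → 5.75% → £0.68
Mechanical keyboard £86.66: electronics, buyer-exempt → 0% → £0.00
Umbrella £26.70: other taxable items → 5.75% → £1.54
Canvas tote bag £17.41: other taxable items → 5.75% → £1.00
Peanut butter £4.45: unprepared groceries → 0% → £0.00
Noise-cancelling headphones £349.51: electronics, buyer-exempt → 0% → £0.00
Wireless router £180.33: electronics, buyer-exempt → 0% → £0.00
Smartwatch £84.30: electronics, buyer-exempt → 0% → £0.00
Subtotal = £925.72; tax = £3.76; total due = £929.48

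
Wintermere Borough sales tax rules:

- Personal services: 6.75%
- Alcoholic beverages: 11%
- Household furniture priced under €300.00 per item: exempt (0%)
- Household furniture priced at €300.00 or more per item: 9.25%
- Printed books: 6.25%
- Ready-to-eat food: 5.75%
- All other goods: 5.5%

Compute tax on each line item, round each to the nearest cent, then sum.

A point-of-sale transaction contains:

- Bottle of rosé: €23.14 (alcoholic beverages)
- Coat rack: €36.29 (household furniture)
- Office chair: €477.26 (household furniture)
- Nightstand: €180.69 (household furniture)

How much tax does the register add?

Bottle of rosé €23.14: alcoholic beverages → 11% → €2.55
Coat rack €36.29: household furniture, under €300.00 → 0% → €0.00
Office chair €477.26: household furniture, €300.00 or more → 9.25% → €44.15
Nightstand €180.69: household furniture, under €300.00 → 0% → €0.00
Total tax = €2.55 + €44.15 = €46.70

€46.70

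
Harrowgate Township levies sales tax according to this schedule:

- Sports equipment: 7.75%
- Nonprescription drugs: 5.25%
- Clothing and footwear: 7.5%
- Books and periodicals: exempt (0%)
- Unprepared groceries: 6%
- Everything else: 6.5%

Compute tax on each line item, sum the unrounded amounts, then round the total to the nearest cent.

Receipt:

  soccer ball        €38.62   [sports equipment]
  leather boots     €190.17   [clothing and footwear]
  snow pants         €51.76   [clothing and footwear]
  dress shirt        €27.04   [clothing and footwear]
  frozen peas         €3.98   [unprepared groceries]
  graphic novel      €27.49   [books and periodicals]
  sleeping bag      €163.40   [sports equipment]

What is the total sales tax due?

€36.07

Soccer ball €38.62: sports equipment → 7.75% → €2.99305
Leather boots €190.17: clothing and footwear → 7.5% → €14.26275
Snow pants €51.76: clothing and footwear → 7.5% → €3.882
Dress shirt €27.04: clothing and footwear → 7.5% → €2.028
Frozen peas €3.98: unprepared groceries → 6% → €0.2388
Graphic novel €27.49: books and periodicals → 0% → €0.00
Sleeping bag €163.40: sports equipment → 7.75% → €12.6635
Unrounded tax sum = €36.0681 → €36.07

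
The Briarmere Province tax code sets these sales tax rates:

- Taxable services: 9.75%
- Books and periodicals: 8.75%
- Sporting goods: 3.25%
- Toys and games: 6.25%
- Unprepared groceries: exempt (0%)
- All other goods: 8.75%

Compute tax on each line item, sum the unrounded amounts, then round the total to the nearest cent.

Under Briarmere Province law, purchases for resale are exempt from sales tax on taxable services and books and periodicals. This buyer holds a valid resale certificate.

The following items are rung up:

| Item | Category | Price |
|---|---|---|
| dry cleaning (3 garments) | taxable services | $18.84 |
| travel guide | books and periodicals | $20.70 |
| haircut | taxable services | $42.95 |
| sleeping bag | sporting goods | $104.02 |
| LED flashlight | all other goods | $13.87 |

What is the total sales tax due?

$4.59

Dry cleaning (3 garments) $18.84: taxable services, buyer-exempt → 0% → $0.00
Travel guide $20.70: books and periodicals, buyer-exempt → 0% → $0.00
Haircut $42.95: taxable services, buyer-exempt → 0% → $0.00
Sleeping bag $104.02: sporting goods → 3.25% → $3.38065
LED flashlight $13.87: all other goods → 8.75% → $1.213625
Unrounded tax sum = $4.594275 → $4.59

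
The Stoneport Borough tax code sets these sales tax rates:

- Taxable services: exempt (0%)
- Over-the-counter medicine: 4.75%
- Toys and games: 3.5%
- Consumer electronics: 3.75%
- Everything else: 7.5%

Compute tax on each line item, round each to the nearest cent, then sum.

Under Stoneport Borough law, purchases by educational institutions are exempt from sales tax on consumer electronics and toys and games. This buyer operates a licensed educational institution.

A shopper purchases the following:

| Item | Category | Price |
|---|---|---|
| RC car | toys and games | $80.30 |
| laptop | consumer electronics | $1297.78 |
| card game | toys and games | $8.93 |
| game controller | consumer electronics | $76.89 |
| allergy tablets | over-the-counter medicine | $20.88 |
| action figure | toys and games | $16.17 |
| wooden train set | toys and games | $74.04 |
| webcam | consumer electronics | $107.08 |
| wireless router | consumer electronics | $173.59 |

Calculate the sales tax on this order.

RC car $80.30: toys and games, buyer-exempt → 0% → $0.00
Laptop $1297.78: consumer electronics, buyer-exempt → 0% → $0.00
Card game $8.93: toys and games, buyer-exempt → 0% → $0.00
Game controller $76.89: consumer electronics, buyer-exempt → 0% → $0.00
Allergy tablets $20.88: over-the-counter medicine → 4.75% → $0.99
Action figure $16.17: toys and games, buyer-exempt → 0% → $0.00
Wooden train set $74.04: toys and games, buyer-exempt → 0% → $0.00
Webcam $107.08: consumer electronics, buyer-exempt → 0% → $0.00
Wireless router $173.59: consumer electronics, buyer-exempt → 0% → $0.00
Total tax = $0.99

$0.99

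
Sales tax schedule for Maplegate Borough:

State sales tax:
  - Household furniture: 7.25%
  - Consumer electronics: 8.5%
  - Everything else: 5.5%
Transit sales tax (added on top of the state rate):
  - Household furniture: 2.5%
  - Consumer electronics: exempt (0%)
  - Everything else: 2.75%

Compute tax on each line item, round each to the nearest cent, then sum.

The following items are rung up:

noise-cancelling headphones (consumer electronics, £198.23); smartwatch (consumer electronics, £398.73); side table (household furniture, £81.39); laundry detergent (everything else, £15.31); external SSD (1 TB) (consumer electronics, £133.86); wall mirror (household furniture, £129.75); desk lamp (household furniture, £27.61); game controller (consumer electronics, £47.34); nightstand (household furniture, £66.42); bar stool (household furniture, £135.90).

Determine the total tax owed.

Noise-cancelling headphones £198.23: consumer electronics → 8.5% + 0% transit = 8.5% → £16.85
Smartwatch £398.73: consumer electronics → 8.5% + 0% transit = 8.5% → £33.89
Side table £81.39: household furniture → 7.25% + 2.5% transit = 9.75% → £7.94
Laundry detergent £15.31: everything else → 5.5% + 2.75% transit = 8.25% → £1.26
External SSD (1 TB) £133.86: consumer electronics → 8.5% + 0% transit = 8.5% → £11.38
Wall mirror £129.75: household furniture → 7.25% + 2.5% transit = 9.75% → £12.65
Desk lamp £27.61: household furniture → 7.25% + 2.5% transit = 9.75% → £2.69
Game controller £47.34: consumer electronics → 8.5% + 0% transit = 8.5% → £4.02
Nightstand £66.42: household furniture → 7.25% + 2.5% transit = 9.75% → £6.48
Bar stool £135.90: household furniture → 7.25% + 2.5% transit = 9.75% → £13.25
Total tax = £16.85 + £33.89 + £7.94 + £1.26 + £11.38 + £12.65 + £2.69 + £4.02 + £6.48 + £13.25 = £110.41

£110.41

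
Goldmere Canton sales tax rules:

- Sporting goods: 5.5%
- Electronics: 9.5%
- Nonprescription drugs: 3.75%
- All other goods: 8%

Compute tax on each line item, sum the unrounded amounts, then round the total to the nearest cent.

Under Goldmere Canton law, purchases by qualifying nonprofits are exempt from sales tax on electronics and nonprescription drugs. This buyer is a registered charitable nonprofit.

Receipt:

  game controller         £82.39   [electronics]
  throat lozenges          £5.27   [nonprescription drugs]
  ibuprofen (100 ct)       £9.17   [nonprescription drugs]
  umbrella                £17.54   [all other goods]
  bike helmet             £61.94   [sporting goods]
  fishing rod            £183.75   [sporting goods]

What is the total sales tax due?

Game controller £82.39: electronics, buyer-exempt → 0% → £0.00
Throat lozenges £5.27: nonprescription drugs, buyer-exempt → 0% → £0.00
Ibuprofen (100 ct) £9.17: nonprescription drugs, buyer-exempt → 0% → £0.00
Umbrella £17.54: all other goods → 8% → £1.4032
Bike helmet £61.94: sporting goods → 5.5% → £3.4067
Fishing rod £183.75: sporting goods → 5.5% → £10.10625
Unrounded tax sum = £14.91615 → £14.92

£14.92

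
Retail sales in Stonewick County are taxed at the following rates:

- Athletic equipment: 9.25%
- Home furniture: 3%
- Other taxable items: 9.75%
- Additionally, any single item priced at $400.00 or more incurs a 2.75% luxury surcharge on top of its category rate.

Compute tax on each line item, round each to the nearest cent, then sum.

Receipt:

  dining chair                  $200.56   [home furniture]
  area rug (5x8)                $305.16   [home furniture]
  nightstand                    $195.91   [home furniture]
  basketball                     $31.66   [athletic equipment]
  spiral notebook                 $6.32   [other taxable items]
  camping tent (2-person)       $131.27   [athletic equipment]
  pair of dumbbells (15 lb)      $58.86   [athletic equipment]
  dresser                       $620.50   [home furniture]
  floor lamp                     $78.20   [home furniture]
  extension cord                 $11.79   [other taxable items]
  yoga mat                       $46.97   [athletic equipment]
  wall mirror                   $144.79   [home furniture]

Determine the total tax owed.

$90.04

Dining chair $200.56: home furniture → 3% → $6.02
Area rug (5x8) $305.16: home furniture → 3% → $9.15
Nightstand $195.91: home furniture → 3% → $5.88
Basketball $31.66: athletic equipment → 9.25% → $2.93
Spiral notebook $6.32: other taxable items → 9.75% → $0.62
Camping tent (2-person) $131.27: athletic equipment → 9.25% → $12.14
Pair of dumbbells (15 lb) $58.86: athletic equipment → 9.25% → $5.44
Dresser $620.50: home furniture → 3% + 2.75% surcharge = 5.75% → $35.68
Floor lamp $78.20: home furniture → 3% → $2.35
Extension cord $11.79: other taxable items → 9.75% → $1.15
Yoga mat $46.97: athletic equipment → 9.25% → $4.34
Wall mirror $144.79: home furniture → 3% → $4.34
Total tax = $6.02 + $9.15 + $5.88 + $2.93 + $0.62 + $12.14 + $5.44 + $35.68 + $2.35 + $1.15 + $4.34 + $4.34 = $90.04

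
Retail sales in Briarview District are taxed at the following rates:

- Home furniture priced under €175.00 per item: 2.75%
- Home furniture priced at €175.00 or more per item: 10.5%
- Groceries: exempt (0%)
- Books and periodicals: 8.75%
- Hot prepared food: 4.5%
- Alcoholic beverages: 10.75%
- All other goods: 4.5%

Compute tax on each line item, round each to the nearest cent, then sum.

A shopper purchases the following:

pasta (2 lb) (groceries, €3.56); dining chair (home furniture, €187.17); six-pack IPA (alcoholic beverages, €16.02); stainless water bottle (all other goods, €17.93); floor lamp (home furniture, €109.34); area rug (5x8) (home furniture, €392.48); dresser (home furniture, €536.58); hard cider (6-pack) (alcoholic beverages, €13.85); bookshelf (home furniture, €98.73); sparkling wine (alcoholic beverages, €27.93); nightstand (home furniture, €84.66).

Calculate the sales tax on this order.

€132.28

Pasta (2 lb) €3.56: groceries → 0% → €0.00
Dining chair €187.17: home furniture, €175.00 or more → 10.5% → €19.65
Six-pack IPA €16.02: alcoholic beverages → 10.75% → €1.72
Stainless water bottle €17.93: all other goods → 4.5% → €0.81
Floor lamp €109.34: home furniture, under €175.00 → 2.75% → €3.01
Area rug (5x8) €392.48: home furniture, €175.00 or more → 10.5% → €41.21
Dresser €536.58: home furniture, €175.00 or more → 10.5% → €56.34
Hard cider (6-pack) €13.85: alcoholic beverages → 10.75% → €1.49
Bookshelf €98.73: home furniture, under €175.00 → 2.75% → €2.72
Sparkling wine €27.93: alcoholic beverages → 10.75% → €3.00
Nightstand €84.66: home furniture, under €175.00 → 2.75% → €2.33
Total tax = €19.65 + €1.72 + €0.81 + €3.01 + €41.21 + €56.34 + €1.49 + €2.72 + €3.00 + €2.33 = €132.28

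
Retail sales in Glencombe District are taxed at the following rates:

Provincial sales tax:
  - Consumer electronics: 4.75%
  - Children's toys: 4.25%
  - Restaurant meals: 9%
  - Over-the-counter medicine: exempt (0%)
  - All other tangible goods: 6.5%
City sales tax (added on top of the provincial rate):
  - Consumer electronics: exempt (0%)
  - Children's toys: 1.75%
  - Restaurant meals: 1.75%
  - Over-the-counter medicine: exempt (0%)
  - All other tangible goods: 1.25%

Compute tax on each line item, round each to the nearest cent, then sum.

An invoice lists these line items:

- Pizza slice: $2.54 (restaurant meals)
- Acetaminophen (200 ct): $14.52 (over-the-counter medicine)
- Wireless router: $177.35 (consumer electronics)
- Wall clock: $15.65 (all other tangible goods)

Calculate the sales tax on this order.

Pizza slice $2.54: restaurant meals → 9% + 1.75% city = 10.75% → $0.27
Acetaminophen (200 ct) $14.52: over-the-counter medicine → 0% + 0% city = 0% → $0.00
Wireless router $177.35: consumer electronics → 4.75% + 0% city = 4.75% → $8.42
Wall clock $15.65: all other tangible goods → 6.5% + 1.25% city = 7.75% → $1.21
Total tax = $0.27 + $8.42 + $1.21 = $9.90

$9.90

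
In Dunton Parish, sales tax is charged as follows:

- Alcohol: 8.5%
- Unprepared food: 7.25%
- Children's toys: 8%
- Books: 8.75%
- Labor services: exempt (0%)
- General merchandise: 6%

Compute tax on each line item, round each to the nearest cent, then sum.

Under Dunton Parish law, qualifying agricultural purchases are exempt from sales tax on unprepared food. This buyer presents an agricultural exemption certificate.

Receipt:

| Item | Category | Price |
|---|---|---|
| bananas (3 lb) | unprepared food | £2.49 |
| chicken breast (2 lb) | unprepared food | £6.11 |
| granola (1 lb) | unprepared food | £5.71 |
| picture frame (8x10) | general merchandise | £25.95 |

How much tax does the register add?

Bananas (3 lb) £2.49: unprepared food, buyer-exempt → 0% → £0.00
Chicken breast (2 lb) £6.11: unprepared food, buyer-exempt → 0% → £0.00
Granola (1 lb) £5.71: unprepared food, buyer-exempt → 0% → £0.00
Picture frame (8x10) £25.95: general merchandise → 6% → £1.56
Total tax = £1.56

£1.56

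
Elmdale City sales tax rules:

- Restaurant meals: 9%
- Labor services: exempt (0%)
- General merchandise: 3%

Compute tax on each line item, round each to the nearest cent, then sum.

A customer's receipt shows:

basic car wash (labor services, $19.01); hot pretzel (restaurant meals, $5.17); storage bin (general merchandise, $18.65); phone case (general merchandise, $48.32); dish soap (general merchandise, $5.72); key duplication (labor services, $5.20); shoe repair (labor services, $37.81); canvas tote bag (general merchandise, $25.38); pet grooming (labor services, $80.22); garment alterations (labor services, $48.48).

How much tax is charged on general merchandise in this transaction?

$2.94

Storage bin $18.65: general merchandise → 3% → $0.56
Phone case $48.32: general merchandise → 3% → $1.45
Dish soap $5.72: general merchandise → 3% → $0.17
Canvas tote bag $25.38: general merchandise → 3% → $0.76
Tax on general merchandise = $0.56 + $1.45 + $0.17 + $0.76 = $2.94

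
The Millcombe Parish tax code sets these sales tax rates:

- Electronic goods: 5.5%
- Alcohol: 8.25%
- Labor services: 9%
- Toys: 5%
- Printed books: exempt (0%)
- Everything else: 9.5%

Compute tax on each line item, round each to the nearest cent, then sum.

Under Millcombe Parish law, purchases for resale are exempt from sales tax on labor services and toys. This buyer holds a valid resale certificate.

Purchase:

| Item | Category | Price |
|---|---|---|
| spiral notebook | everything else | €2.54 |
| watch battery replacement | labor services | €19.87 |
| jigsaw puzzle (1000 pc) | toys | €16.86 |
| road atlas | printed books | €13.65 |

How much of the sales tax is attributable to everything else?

€0.24

Spiral notebook €2.54: everything else → 9.5% → €0.24
Tax on everything else = €0.24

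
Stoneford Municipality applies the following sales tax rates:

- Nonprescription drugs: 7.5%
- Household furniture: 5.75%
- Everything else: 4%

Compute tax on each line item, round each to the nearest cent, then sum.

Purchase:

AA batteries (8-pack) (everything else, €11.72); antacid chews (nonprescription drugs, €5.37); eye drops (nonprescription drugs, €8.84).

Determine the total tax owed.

€1.53

AA batteries (8-pack) €11.72: everything else → 4% → €0.47
Antacid chews €5.37: nonprescription drugs → 7.5% → €0.40
Eye drops €8.84: nonprescription drugs → 7.5% → €0.66
Total tax = €0.47 + €0.40 + €0.66 = €1.53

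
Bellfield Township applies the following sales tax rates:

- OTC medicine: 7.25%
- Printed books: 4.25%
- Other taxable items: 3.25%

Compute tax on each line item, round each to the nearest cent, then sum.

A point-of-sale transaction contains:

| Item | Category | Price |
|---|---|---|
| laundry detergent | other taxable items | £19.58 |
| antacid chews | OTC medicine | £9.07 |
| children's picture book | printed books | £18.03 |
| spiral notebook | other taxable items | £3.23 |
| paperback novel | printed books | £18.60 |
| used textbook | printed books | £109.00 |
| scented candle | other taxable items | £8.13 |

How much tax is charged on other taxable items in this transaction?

£1.00

Laundry detergent £19.58: other taxable items → 3.25% → £0.64
Spiral notebook £3.23: other taxable items → 3.25% → £0.10
Scented candle £8.13: other taxable items → 3.25% → £0.26
Tax on other taxable items = £0.64 + £0.10 + £0.26 = £1.00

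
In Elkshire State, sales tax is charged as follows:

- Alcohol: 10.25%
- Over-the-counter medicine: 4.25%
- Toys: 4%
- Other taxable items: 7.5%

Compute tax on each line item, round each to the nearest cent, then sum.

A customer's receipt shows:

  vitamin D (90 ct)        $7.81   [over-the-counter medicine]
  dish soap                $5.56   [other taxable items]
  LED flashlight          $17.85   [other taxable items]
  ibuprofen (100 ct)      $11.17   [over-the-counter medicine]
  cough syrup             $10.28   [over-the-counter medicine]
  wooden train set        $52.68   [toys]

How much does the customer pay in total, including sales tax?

$110.46

Vitamin D (90 ct) $7.81: over-the-counter medicine → 4.25% → $0.33
Dish soap $5.56: other taxable items → 7.5% → $0.42
LED flashlight $17.85: other taxable items → 7.5% → $1.34
Ibuprofen (100 ct) $11.17: over-the-counter medicine → 4.25% → $0.47
Cough syrup $10.28: over-the-counter medicine → 4.25% → $0.44
Wooden train set $52.68: toys → 4% → $2.11
Subtotal = $105.35; tax = $5.11; total due = $110.46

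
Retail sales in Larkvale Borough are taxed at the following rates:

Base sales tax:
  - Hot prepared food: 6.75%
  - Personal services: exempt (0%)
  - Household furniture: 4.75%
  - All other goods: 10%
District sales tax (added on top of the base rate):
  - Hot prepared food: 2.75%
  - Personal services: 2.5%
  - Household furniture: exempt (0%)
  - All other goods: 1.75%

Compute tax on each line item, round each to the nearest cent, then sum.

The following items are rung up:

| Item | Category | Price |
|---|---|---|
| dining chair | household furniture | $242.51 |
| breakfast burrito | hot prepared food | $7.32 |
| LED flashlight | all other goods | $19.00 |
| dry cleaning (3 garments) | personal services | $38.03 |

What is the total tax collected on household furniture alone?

Dining chair $242.51: household furniture → 4.75% + 0% district = 4.75% → $11.52
Tax on household furniture = $11.52

$11.52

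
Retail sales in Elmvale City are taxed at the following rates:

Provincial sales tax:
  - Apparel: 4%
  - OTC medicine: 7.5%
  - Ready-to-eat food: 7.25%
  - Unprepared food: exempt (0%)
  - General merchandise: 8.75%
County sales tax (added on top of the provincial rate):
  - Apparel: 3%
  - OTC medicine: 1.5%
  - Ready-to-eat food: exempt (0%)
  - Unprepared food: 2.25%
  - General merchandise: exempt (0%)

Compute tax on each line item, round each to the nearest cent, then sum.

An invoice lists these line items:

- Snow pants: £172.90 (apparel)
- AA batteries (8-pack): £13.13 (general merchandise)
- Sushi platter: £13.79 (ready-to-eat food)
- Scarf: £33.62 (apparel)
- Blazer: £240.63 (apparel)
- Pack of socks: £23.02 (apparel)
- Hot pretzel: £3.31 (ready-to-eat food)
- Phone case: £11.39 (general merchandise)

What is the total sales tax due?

Snow pants £172.90: apparel → 4% + 3% county = 7% → £12.10
AA batteries (8-pack) £13.13: general merchandise → 8.75% + 0% county = 8.75% → £1.15
Sushi platter £13.79: ready-to-eat food → 7.25% + 0% county = 7.25% → £1.00
Scarf £33.62: apparel → 4% + 3% county = 7% → £2.35
Blazer £240.63: apparel → 4% + 3% county = 7% → £16.84
Pack of socks £23.02: apparel → 4% + 3% county = 7% → £1.61
Hot pretzel £3.31: ready-to-eat food → 7.25% + 0% county = 7.25% → £0.24
Phone case £11.39: general merchandise → 8.75% + 0% county = 8.75% → £1.00
Total tax = £12.10 + £1.15 + £1.00 + £2.35 + £16.84 + £1.61 + £0.24 + £1.00 = £36.29

£36.29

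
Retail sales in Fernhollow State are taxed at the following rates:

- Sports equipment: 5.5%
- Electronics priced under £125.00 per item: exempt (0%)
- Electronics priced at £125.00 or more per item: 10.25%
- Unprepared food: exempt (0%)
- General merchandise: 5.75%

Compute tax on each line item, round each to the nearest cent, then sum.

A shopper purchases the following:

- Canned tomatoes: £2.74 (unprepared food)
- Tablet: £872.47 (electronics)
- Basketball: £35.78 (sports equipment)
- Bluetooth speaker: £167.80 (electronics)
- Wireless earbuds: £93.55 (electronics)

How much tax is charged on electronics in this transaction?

Tablet £872.47: electronics, £125.00 or more → 10.25% → £89.43
Bluetooth speaker £167.80: electronics, £125.00 or more → 10.25% → £17.20
Wireless earbuds £93.55: electronics, under £125.00 → 0% → £0.00
Tax on electronics = £89.43 + £17.20 + £0.00 = £106.63

£106.63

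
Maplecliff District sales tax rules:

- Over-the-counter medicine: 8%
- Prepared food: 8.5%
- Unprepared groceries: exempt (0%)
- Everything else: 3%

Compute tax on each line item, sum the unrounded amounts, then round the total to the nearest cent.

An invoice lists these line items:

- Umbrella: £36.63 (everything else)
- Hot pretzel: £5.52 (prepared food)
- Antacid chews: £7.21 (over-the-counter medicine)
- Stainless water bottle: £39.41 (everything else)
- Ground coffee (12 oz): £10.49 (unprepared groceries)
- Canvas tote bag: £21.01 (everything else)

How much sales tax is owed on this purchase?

£3.96

Umbrella £36.63: everything else → 3% → £1.0989
Hot pretzel £5.52: prepared food → 8.5% → £0.4692
Antacid chews £7.21: over-the-counter medicine → 8% → £0.5768
Stainless water bottle £39.41: everything else → 3% → £1.1823
Ground coffee (12 oz) £10.49: unprepared groceries → 0% → £0.00
Canvas tote bag £21.01: everything else → 3% → £0.6303
Unrounded tax sum = £3.9575 → £3.96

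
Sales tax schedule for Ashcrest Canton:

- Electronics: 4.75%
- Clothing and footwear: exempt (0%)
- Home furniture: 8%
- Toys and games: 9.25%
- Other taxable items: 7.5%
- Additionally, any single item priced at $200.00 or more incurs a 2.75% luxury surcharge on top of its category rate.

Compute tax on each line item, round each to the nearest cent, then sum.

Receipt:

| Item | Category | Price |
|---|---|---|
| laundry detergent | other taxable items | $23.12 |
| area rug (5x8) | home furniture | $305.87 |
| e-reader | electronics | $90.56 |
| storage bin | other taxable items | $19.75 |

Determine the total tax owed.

$40.39

Laundry detergent $23.12: other taxable items → 7.5% → $1.73
Area rug (5x8) $305.87: home furniture → 8% + 2.75% surcharge = 10.75% → $32.88
E-reader $90.56: electronics → 4.75% → $4.30
Storage bin $19.75: other taxable items → 7.5% → $1.48
Total tax = $1.73 + $32.88 + $4.30 + $1.48 = $40.39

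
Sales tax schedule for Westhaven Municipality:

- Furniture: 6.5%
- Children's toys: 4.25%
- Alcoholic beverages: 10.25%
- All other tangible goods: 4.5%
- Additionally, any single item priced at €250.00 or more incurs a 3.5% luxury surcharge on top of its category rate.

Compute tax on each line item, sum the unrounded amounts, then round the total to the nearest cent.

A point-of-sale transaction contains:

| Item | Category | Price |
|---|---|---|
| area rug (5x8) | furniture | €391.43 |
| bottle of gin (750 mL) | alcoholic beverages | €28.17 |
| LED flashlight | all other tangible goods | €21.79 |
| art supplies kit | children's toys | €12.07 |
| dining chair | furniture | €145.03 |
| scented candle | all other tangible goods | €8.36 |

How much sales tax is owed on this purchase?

€53.33

Area rug (5x8) €391.43: furniture → 6.5% + 3.5% surcharge = 10% → €39.143
Bottle of gin (750 mL) €28.17: alcoholic beverages → 10.25% → €2.887425
LED flashlight €21.79: all other tangible goods → 4.5% → €0.98055
Art supplies kit €12.07: children's toys → 4.25% → €0.512975
Dining chair €145.03: furniture → 6.5% → €9.42695
Scented candle €8.36: all other tangible goods → 4.5% → €0.3762
Unrounded tax sum = €53.3271 → €53.33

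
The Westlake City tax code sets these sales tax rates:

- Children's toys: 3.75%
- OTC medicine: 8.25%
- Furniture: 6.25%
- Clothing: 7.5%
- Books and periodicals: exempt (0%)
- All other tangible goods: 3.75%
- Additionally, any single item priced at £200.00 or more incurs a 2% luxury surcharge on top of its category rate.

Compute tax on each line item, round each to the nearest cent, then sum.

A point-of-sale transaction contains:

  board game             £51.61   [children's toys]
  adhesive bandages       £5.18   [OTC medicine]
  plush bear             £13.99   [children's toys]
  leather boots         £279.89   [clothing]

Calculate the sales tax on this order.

£29.48

Board game £51.61: children's toys → 3.75% → £1.94
Adhesive bandages £5.18: OTC medicine → 8.25% → £0.43
Plush bear £13.99: children's toys → 3.75% → £0.52
Leather boots £279.89: clothing → 7.5% + 2% surcharge = 9.5% → £26.59
Total tax = £1.94 + £0.43 + £0.52 + £26.59 = £29.48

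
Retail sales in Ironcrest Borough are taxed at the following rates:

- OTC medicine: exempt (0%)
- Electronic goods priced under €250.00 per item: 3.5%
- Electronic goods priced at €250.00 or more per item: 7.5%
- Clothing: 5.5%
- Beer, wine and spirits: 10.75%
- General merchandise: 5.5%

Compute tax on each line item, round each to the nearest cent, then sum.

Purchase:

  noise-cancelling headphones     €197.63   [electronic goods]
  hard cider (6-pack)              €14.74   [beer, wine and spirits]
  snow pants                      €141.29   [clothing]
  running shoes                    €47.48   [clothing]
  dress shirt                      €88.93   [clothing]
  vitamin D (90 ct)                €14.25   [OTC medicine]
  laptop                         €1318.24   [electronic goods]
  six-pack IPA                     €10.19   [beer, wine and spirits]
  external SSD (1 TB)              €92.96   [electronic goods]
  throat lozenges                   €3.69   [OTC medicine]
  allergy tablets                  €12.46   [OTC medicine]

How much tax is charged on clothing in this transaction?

€15.27

Snow pants €141.29: clothing → 5.5% → €7.77
Running shoes €47.48: clothing → 5.5% → €2.61
Dress shirt €88.93: clothing → 5.5% → €4.89
Tax on clothing = €7.77 + €2.61 + €4.89 = €15.27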